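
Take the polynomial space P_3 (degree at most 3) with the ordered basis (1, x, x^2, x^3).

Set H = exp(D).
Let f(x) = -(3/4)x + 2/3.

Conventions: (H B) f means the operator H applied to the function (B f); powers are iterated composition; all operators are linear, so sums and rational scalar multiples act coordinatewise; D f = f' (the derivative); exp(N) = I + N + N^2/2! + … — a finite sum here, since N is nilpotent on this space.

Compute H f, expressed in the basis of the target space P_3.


g(x) = -(3/4)x - 1/12

order-1 term: -3/4
the series for exp(D) f terminates at order 1
exp(D) f = -(3/4)x - 1/12


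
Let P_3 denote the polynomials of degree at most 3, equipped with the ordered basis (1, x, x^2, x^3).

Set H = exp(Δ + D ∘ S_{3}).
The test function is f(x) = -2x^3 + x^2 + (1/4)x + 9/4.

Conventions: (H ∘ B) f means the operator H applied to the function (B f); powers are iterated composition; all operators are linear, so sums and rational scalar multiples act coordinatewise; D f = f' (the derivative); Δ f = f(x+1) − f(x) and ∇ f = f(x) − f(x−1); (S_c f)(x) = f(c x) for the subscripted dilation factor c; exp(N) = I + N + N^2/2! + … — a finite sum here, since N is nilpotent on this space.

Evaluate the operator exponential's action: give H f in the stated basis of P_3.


order-1 term: -168x^2 + 14x
order-2 term: -1680x - 56
order-3 term: -2240
the series for exp(Δ + D ∘ S_{3}) f terminates at order 3
exp(Δ + D ∘ S_{3}) f = -2x^3 - 167x^2 - (6663/4)x - 9175/4

the result is g(x) = -2x^3 - 167x^2 - (6663/4)x - 9175/4


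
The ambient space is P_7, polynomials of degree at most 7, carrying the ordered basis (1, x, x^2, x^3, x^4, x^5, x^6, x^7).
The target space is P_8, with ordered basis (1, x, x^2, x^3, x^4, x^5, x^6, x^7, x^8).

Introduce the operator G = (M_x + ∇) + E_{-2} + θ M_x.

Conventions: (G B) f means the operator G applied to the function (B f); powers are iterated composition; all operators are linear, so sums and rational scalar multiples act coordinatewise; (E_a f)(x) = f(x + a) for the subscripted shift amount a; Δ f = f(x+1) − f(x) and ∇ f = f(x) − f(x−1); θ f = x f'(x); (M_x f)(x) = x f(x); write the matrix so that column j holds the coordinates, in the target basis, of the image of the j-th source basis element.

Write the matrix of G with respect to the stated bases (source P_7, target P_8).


the matrix is [[1, -1, 3, -7, 15, -31, 63, -127]; [2, 1, -2, 9, -28, 75, -186, 441]; [0, 3, 1, -3, 18, -70, 225, -651]; [0, 0, 4, 1, -4, 30, -140, 525]; [0, 0, 0, 5, 1, -5, 45, -245]; [0, 0, 0, 0, 6, 1, -6, 63]; [0, 0, 0, 0, 0, 7, 1, -7]; [0, 0, 0, 0, 0, 0, 8, 1]; [0, 0, 0, 0, 0, 0, 0, 9]] (rows listed top to bottom)

image of 1: 2x + 1
image of x: 3x^2 + x - 1
image of x^2: 4x^3 + x^2 - 2x + 3
image of x^3: 5x^4 + x^3 - 3x^2 + 9x - 7
image of x^4: 6x^5 + x^4 - 4x^3 + 18x^2 - 28x + 15
image of x^5: 7x^6 + x^5 - 5x^4 + 30x^3 - 70x^2 + 75x - 31
image of x^6: 8x^7 + x^6 - 6x^5 + 45x^4 - 140x^3 + 225x^2 - 186x + 63
image of x^7: 9x^8 + x^7 - 7x^6 + 63x^5 - 245x^4 + 525x^3 - 651x^2 + 441x - 127
each image's coordinates form column j of the matrix


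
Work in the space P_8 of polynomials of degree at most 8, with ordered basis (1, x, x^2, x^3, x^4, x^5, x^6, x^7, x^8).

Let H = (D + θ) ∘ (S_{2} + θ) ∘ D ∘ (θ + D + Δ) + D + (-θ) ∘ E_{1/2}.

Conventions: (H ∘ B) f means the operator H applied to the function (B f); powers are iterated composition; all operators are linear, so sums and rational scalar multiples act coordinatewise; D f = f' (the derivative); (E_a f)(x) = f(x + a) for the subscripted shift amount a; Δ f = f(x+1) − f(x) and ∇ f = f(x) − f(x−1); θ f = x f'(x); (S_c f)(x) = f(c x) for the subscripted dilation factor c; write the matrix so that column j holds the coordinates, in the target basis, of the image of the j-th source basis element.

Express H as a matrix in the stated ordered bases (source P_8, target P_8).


image of 1: 0
image of x: -x + 1
image of x^2: -2x^2 + 13x + 12
image of x^3: -3x^3 + 108x^2 + (573/4)x + 36
image of x^4: -4x^4 + 526x^3 + 813x^2 + (647/2)x + 36
image of x^5: -5x^5 + 1995x^4 + (6625/2)x^3 + (3355/2)x^2 + (6715/16)x + 60
image of x^6: -6x^6 + 6651x^5 + 11445x^4 + (13545/2)x^3 + (21585/8)x^2 + (12957/16)x + 90
image of x^7: -7x^7 + 20566x^6 + (144375/4)x^5 + (47845/2)x^4 + (208215/16)x^3 + (94059/16)x^2 + (88697/64)x + 126
image of x^8: -8x^8 + 60460x^7 + 107478x^6 + 78085x^5 + (106925/2)x^4 + (126539/4)x^3 + (90041/8)x^2 + (34943/16)x + 168
each image's coordinates form column j of the matrix

the matrix is [[0, 1, 12, 36, 36, 60, 90, 126, 168]; [0, -1, 13, 573/4, 647/2, 6715/16, 12957/16, 88697/64, 34943/16]; [0, 0, -2, 108, 813, 3355/2, 21585/8, 94059/16, 90041/8]; [0, 0, 0, -3, 526, 6625/2, 13545/2, 208215/16, 126539/4]; [0, 0, 0, 0, -4, 1995, 11445, 47845/2, 106925/2]; [0, 0, 0, 0, 0, -5, 6651, 144375/4, 78085]; [0, 0, 0, 0, 0, 0, -6, 20566, 107478]; [0, 0, 0, 0, 0, 0, 0, -7, 60460]; [0, 0, 0, 0, 0, 0, 0, 0, -8]] (rows listed top to bottom)


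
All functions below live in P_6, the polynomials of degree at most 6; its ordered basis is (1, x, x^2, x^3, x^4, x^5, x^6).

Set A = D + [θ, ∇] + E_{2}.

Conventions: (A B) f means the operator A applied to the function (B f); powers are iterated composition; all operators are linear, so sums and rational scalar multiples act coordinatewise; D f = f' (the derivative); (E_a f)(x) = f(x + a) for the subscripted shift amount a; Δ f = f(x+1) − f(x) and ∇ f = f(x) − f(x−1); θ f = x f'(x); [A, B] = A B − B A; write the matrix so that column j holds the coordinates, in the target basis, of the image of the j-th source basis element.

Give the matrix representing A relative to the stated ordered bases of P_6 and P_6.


the matrix is [[1, 2, 6, 5, 20, 27, 70]; [0, 1, 4, 18, 20, 100, 162]; [0, 0, 1, 6, 36, 50, 300]; [0, 0, 0, 1, 8, 60, 100]; [0, 0, 0, 0, 1, 10, 90]; [0, 0, 0, 0, 0, 1, 12]; [0, 0, 0, 0, 0, 0, 1]] (rows listed top to bottom)

image of 1: 1
image of x: x + 2
image of x^2: x^2 + 4x + 6
image of x^3: x^3 + 6x^2 + 18x + 5
image of x^4: x^4 + 8x^3 + 36x^2 + 20x + 20
image of x^5: x^5 + 10x^4 + 60x^3 + 50x^2 + 100x + 27
image of x^6: x^6 + 12x^5 + 90x^4 + 100x^3 + 300x^2 + 162x + 70
each image's coordinates form column j of the matrix


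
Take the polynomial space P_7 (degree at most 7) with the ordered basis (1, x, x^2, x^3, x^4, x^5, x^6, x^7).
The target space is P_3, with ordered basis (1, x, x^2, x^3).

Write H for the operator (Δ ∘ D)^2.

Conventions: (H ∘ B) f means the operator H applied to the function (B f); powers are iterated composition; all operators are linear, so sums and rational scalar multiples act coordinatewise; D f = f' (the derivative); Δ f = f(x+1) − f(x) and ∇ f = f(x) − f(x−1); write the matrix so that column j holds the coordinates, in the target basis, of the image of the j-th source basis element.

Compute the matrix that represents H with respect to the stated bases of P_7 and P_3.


image of 1: 0
image of x: 0
image of x^2: 0
image of x^3: 0
image of x^4: 24
image of x^5: 120x + 120
image of x^6: 360x^2 + 720x + 420
image of x^7: 840x^3 + 2520x^2 + 2940x + 1260
each image's coordinates form column j of the matrix

the matrix is [[0, 0, 0, 0, 24, 120, 420, 1260]; [0, 0, 0, 0, 0, 120, 720, 2940]; [0, 0, 0, 0, 0, 0, 360, 2520]; [0, 0, 0, 0, 0, 0, 0, 840]] (rows listed top to bottom)


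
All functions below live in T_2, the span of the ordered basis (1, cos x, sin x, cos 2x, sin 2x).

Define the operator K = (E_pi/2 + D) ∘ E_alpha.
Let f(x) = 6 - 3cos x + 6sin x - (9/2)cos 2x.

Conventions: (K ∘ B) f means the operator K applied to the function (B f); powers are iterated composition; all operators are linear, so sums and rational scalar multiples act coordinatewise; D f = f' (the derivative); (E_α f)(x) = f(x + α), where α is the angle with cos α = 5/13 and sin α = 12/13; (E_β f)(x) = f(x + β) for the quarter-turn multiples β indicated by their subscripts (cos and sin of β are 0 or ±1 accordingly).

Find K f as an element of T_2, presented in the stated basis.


E_alpha f = 6 + (57/13)cos x + (66/13)sin x + (1071/338)cos 2x + (540/169)sin 2x
E_pi/2 E_alpha f = 6 + (66/13)cos x - (57/13)sin x - (1071/338)cos 2x - (540/169)sin 2x
D E_alpha f = (66/13)cos x - (57/13)sin x + (1080/169)cos 2x - (1071/169)sin 2x
(E_pi/2 + D) E_alpha f = 6 + (132/13)cos x - (114/13)sin x + (1089/338)cos 2x - (1611/169)sin 2x

the result is g(x) = 6 + (132/13)cos x - (114/13)sin x + (1089/338)cos 2x - (1611/169)sin 2x


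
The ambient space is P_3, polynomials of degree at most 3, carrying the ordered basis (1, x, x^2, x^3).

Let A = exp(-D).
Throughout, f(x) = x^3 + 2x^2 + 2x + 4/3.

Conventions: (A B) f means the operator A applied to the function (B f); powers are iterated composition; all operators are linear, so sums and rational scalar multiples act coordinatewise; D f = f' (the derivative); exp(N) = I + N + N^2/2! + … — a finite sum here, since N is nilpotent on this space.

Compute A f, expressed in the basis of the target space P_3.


the result is g(x) = x^3 - x^2 + x + 1/3

order-1 term: -3x^2 - 4x - 2
order-2 term: 3x + 2
order-3 term: -1
the series for exp(-D) f terminates at order 3
exp(-D) f = x^3 - x^2 + x + 1/3


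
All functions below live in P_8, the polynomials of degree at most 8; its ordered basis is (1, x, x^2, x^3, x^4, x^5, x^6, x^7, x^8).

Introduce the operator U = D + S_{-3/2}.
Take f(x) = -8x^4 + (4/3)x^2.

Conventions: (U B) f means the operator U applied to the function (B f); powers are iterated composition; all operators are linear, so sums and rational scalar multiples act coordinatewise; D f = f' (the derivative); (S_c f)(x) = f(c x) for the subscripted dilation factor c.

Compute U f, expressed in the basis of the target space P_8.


D f = -32x^3 + (8/3)x
S_{-3/2} f = -(81/2)x^4 + 3x^2
(D + S_{-3/2}) f = -(81/2)x^4 - 32x^3 + 3x^2 + (8/3)x

g(x) = -(81/2)x^4 - 32x^3 + 3x^2 + (8/3)x


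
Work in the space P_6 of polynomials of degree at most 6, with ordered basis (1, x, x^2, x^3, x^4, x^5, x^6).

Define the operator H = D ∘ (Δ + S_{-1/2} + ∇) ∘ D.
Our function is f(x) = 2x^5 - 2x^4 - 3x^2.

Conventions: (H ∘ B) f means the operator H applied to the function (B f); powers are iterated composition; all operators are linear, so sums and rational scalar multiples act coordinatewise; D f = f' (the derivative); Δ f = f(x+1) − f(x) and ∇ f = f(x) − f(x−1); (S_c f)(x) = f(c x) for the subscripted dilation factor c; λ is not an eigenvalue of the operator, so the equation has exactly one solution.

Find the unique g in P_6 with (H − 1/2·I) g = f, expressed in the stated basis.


g(x) = -4x^5 + 4x^4 - 10x^3 - 966x^2 + 354x + 1372

write g with unknown coordinates in the stated basis and equate coefficients in (H − 1/2·I) g = f
solving from the highest basis element down gives g = -4x^5 + 4x^4 - 10x^3 - 966x^2 + 354x + 1372
check: H g = -5x^3 - 486x^2 + 177x + 686
so H g − 1/2·g = 2x^5 - 2x^4 - 3x^2 = f ✓


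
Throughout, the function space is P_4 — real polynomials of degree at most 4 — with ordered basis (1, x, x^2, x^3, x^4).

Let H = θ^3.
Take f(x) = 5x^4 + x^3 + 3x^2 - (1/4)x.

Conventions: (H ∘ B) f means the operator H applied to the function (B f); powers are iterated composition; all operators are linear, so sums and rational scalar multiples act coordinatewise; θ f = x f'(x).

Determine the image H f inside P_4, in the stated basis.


θ f = 20x^4 + 3x^3 + 6x^2 - (1/4)x
θ θ f = 80x^4 + 9x^3 + 12x^2 - (1/4)x
θ θ θ f = 320x^4 + 27x^3 + 24x^2 - (1/4)x

the image equals g(x) = 320x^4 + 27x^3 + 24x^2 - (1/4)x


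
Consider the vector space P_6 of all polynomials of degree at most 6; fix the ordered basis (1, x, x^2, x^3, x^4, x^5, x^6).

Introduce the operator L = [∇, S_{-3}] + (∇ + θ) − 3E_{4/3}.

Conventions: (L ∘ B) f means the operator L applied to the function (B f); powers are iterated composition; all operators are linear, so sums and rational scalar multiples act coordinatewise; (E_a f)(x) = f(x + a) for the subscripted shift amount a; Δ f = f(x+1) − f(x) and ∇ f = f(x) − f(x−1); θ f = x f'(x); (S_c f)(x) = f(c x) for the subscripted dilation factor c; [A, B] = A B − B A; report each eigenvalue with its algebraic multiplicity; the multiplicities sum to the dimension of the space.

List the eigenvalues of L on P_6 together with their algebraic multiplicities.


image of 1: -3
image of x: -2x - 7
image of x^2: -x^2 + 18x - 43/3
image of x^3: -117x^2 + 53x - 307/9
image of x^4: x^4 + 420x^3 - 470x^2 + (2804/9)x - 2443/27
image of x^5: 2x^5 - 1635x^4 + (6290/3)x^3 - (23230/9)x^2 + (30985/27)x - 20707/81
image of x^6: 3x^6 + 5814x^5 - 9815x^4 + (134980/9)x^3 - (98615/9)x^2 + (116698/27)x - 181243/243
the matrix is upper triangular; its diagonal is (-3, -2, -1, 0, 1, 2, 3)
for a triangular matrix the eigenvalues are the diagonal entries, with algebraic multiplicity their repetition count

λ = -3 (multiplicity 1), λ = -2 (multiplicity 1), λ = -1 (multiplicity 1), λ = 0 (multiplicity 1), λ = 1 (multiplicity 1), λ = 2 (multiplicity 1), λ = 3 (multiplicity 1)


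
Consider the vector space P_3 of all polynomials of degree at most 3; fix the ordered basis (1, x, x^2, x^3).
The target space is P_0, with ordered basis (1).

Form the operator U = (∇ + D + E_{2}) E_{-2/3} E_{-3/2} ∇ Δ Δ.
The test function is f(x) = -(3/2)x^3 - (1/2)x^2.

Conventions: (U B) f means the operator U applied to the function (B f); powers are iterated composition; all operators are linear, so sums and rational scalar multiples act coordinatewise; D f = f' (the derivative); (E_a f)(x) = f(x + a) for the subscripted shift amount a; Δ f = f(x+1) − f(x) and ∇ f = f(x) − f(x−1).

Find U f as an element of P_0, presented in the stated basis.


the image equals g(x) = -9

Δ f = -(9/2)x^2 - (11/2)x - 2
Δ Δ f = -9x - 10
∇ Δ Δ f = -9
E_{-3/2} (∇ Δ Δ) f = -9
E_{-2/3} E_{-3/2} (∇ Δ Δ) f = -9
∇ (E_{-2/3} E_{-3/2}) (∇ Δ Δ) f = 0
D (E_{-2/3} E_{-3/2}) (∇ Δ Δ) f = 0
E_{2} (E_{-2/3} E_{-3/2}) (∇ Δ Δ) f = -9
(∇ + D + E_{2}) (E_{-2/3} E_{-3/2}) (∇ Δ Δ) f = -9


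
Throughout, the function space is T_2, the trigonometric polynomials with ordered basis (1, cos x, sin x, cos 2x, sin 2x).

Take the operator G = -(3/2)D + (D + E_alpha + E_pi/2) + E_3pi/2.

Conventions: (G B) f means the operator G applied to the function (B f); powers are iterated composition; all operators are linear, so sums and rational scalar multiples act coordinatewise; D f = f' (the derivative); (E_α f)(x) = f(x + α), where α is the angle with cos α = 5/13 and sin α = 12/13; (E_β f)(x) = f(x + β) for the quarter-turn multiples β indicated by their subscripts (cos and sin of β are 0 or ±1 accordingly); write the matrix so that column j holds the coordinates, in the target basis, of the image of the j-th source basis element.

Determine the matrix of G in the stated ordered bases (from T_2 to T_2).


image of 1: 3
image of cos x: (5/13)cos x - (11/26)sin x
image of sin x: (11/26)cos x + (5/13)sin x
image of cos 2x: -(457/169)cos 2x + (49/169)sin 2x
image of sin 2x: -(49/169)cos 2x - (457/169)sin 2x
each image's coordinates form column j of the matrix

the matrix is [[3, 0, 0, 0, 0]; [0, 5/13, 11/26, 0, 0]; [0, -11/26, 5/13, 0, 0]; [0, 0, 0, -457/169, -49/169]; [0, 0, 0, 49/169, -457/169]] (rows listed top to bottom)


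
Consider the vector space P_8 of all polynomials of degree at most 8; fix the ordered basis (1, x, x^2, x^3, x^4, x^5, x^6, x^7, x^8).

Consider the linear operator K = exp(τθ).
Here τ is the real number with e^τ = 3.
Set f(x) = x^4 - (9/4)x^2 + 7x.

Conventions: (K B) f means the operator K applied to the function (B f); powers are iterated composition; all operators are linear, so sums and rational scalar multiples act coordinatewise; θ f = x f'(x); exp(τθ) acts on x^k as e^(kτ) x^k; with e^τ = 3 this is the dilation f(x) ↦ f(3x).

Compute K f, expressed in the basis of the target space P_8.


the result is g(x) = 81x^4 - (81/4)x^2 + 21x

exp(τθ) x^k = e^(kτ) x^k; with e^τ = 3 this sends x^k to 3^k x^k
x ↦ 3 x
x^2 ↦ 9 x^2
x^4 ↦ 81 x^4
applying this coordinatewise to f: exp(τθ) f = 81x^4 - (81/4)x^2 + 21x


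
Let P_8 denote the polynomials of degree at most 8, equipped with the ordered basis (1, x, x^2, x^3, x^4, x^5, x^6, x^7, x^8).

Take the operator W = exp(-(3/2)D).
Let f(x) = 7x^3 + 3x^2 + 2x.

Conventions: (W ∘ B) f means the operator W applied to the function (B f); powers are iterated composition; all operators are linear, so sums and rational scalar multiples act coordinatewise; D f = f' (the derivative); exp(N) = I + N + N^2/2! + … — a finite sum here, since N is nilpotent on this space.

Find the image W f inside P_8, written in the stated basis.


order-1 term: -(63/2)x^2 - 9x - 3
order-2 term: (189/4)x + 27/4
order-3 term: -189/8
the series for exp(-(3/2)D) f terminates at order 3
exp(-(3/2)D) f = 7x^3 - (57/2)x^2 + (161/4)x - 159/8

the result is g(x) = 7x^3 - (57/2)x^2 + (161/4)x - 159/8


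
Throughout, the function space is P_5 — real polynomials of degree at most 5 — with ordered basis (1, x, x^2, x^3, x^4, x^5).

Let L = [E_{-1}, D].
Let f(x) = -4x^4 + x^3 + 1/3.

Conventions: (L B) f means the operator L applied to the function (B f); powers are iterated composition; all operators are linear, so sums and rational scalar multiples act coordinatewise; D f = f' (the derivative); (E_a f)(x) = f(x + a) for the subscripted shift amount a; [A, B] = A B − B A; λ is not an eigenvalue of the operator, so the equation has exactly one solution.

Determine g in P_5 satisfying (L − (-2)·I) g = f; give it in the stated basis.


write g with unknown coordinates in the stated basis and equate coefficients in (L − (-2)·I) g = f
solving from the highest basis element down gives g = -2x^4 + (1/2)x^3 + 1/6
check: L g = 0
so L g − (-2)·g = -4x^4 + x^3 + 1/3 = f ✓

the result is g(x) = -2x^4 + (1/2)x^3 + 1/6


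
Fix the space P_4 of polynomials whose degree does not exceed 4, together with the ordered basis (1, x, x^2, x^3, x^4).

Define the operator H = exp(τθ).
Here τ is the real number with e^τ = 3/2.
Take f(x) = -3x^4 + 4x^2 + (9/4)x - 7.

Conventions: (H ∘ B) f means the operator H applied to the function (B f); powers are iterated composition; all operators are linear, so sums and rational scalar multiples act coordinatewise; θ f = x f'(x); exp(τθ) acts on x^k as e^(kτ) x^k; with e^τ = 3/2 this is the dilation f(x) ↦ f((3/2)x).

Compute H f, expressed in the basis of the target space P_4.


g(x) = -(243/16)x^4 + 9x^2 + (27/8)x - 7

exp(τθ) x^k = e^(kτ) x^k; with e^τ = 3/2 this sends x^k to (3/2)^k x^k
x ↦ 3/2 x
x^2 ↦ 9/4 x^2
x^4 ↦ 81/16 x^4
applying this coordinatewise to f: exp(τθ) f = -(243/16)x^4 + 9x^2 + (27/8)x - 7


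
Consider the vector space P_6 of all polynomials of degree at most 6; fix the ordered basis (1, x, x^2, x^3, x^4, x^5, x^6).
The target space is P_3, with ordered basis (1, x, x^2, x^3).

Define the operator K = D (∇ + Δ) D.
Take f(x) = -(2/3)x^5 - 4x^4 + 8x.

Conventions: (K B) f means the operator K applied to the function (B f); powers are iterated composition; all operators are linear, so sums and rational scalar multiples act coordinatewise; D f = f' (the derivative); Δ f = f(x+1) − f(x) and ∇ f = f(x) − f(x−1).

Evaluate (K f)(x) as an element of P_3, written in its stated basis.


D f = -(10/3)x^4 - 16x^3 + 8
∇ D f = -(40/3)x^3 - 28x^2 + (104/3)x - 38/3
Δ D f = -(40/3)x^3 - 68x^2 - (184/3)x - 58/3
(∇ + Δ) D f = -(80/3)x^3 - 96x^2 - (80/3)x - 32
D ((∇ + Δ) D) f = -80x^2 - 192x - 80/3

g(x) = -80x^2 - 192x - 80/3


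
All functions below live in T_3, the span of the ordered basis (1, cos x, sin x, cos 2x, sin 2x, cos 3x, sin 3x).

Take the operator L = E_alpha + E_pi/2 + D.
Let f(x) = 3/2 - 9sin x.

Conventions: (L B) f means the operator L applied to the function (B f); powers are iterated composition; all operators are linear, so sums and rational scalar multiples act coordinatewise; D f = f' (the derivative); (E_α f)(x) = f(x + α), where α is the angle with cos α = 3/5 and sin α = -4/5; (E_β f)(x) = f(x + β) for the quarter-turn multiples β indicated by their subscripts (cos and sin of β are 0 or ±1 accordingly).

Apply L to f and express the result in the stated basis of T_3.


the image equals g(x) = 3 - (54/5)cos x - (27/5)sin x

E_alpha f = 3/2 + (36/5)cos x - (27/5)sin x
E_pi/2 f = 3/2 - 9cos x
D f = -9cos x
(E_alpha + E_pi/2 + D) f = 3 - (54/5)cos x - (27/5)sin x


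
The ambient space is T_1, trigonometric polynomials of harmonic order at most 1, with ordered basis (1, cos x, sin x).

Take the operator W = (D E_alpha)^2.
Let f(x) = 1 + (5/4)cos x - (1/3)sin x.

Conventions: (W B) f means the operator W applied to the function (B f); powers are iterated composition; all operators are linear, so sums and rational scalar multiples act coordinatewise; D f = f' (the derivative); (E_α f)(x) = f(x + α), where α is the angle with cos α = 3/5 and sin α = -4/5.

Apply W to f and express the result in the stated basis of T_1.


E_alpha f = 1 + (61/60)cos x + (4/5)sin x
D E_alpha f = (4/5)cos x - (61/60)sin x
E_alpha (D E_alpha) f = (97/75)cos x + (3/100)sin x
D E_alpha (D E_alpha) f = (3/100)cos x - (97/75)sin x

the result is g(x) = (3/100)cos x - (97/75)sin x


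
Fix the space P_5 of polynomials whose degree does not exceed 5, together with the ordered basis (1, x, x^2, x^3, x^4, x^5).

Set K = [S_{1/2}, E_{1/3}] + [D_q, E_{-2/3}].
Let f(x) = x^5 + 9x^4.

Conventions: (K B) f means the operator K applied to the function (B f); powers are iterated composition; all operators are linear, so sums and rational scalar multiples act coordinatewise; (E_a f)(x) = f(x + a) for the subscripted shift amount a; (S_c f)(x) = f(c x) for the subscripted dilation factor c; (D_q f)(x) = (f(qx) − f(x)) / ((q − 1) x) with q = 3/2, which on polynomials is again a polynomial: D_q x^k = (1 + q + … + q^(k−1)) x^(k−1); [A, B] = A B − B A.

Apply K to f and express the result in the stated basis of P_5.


E_{1/3} f = x^5 + (32/3)x^4 + (118/9)x^3 + (172/27)x^2 + (113/81)x + 28/243
S_{1/2} E_{1/3} f = (1/32)x^5 + (2/3)x^4 + (59/36)x^3 + (43/27)x^2 + (113/162)x + 28/243
S_{1/2} f = (1/32)x^5 + (9/16)x^4
E_{1/3} S_{1/2} f = (1/32)x^5 + (59/96)x^4 + (113/144)x^3 + (167/432)x^2 + (221/2592)x + 55/7776
[S_{1/2}, E_{1/3}] f = (5/96)x^4 + (41/48)x^3 + (521/432)x^2 + (529/864)x + 841/7776
E_{-2/3} f = x^5 + (17/3)x^4 - (176/9)x^3 + (568/27)x^2 - (784/81)x + 400/243
D_q E_{-2/3} f = (211/16)x^4 + (1105/24)x^3 - (836/9)x^2 + (1420/27)x - 784/81
D_q f = (211/16)x^4 + (585/8)x^3
E_{-2/3} D_q f = (211/16)x^4 + (911/24)x^3 - (1333/12)x^2 + (4421/54)x - 1544/81
[D_q, E_{-2/3}] f = (97/12)x^3 + (655/36)x^2 - (527/18)x + 760/81
([S_{1/2}, E_{1/3}] + [D_q, E_{-2/3}]) f = (5/96)x^4 + (143/16)x^3 + (8381/432)x^2 - (24767/864)x + 73801/7776

g(x) = (5/96)x^4 + (143/16)x^3 + (8381/432)x^2 - (24767/864)x + 73801/7776


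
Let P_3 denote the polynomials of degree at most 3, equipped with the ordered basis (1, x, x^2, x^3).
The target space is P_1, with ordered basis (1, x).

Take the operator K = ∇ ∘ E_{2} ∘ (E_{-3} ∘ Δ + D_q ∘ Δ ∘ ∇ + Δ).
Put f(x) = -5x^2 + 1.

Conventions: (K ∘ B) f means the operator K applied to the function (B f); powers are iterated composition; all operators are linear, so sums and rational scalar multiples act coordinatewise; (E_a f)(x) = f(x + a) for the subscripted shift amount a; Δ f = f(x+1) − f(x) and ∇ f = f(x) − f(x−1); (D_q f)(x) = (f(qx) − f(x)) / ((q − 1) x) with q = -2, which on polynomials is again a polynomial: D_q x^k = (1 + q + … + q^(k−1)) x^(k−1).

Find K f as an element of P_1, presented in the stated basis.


Δ f = -10x - 5
E_{-3} Δ f = -10x + 25
∇ f = -10x + 5
Δ ∇ f = -10
D_q Δ ∇ f = 0
Δ f = -10x - 5
(E_{-3} ∘ Δ + D_q ∘ Δ ∘ ∇ + Δ) f = -20x + 20
E_{2} (E_{-3} ∘ Δ + D_q ∘ Δ ∘ ∇ + Δ) f = -20x - 20
∇ E_{2} (E_{-3} ∘ Δ + D_q ∘ Δ ∘ ∇ + Δ) f = -20

the image equals g(x) = -20


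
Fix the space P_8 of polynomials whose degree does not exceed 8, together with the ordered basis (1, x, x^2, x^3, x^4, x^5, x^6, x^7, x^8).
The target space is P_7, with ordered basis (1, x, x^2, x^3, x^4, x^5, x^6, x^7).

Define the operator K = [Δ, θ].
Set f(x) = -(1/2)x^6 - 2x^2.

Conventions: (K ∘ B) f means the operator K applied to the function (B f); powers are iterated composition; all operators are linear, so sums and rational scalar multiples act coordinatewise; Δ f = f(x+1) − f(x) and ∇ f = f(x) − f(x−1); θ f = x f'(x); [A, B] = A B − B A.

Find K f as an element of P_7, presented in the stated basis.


θ f = -3x^6 - 4x^2
Δ θ f = -18x^5 - 45x^4 - 60x^3 - 45x^2 - 26x - 7
Δ f = -3x^5 - (15/2)x^4 - 10x^3 - (15/2)x^2 - 7x - 5/2
θ Δ f = -15x^5 - 30x^4 - 30x^3 - 15x^2 - 7x
[Δ, θ] f = -3x^5 - 15x^4 - 30x^3 - 30x^2 - 19x - 7

g(x) = -3x^5 - 15x^4 - 30x^3 - 30x^2 - 19x - 7


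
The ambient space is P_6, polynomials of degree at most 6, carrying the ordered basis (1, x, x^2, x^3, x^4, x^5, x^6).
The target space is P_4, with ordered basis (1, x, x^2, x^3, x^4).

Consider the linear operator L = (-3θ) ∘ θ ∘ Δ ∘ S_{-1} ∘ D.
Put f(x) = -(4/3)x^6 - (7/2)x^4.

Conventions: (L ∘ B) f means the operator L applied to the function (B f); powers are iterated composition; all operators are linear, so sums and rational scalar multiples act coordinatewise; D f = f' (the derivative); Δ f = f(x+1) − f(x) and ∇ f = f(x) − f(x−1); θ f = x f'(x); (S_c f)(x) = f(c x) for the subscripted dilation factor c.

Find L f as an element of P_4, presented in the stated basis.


the result is g(x) = -1920x^4 - 2160x^3 - 1464x^2 - 246x

D f = -8x^5 - 14x^3
S_{-1} D f = 8x^5 + 14x^3
Δ S_{-1} D f = 40x^4 + 80x^3 + 122x^2 + 82x + 22
θ (Δ ∘ S_{-1} ∘ D) f = 160x^4 + 240x^3 + 244x^2 + 82x
θ θ (Δ ∘ S_{-1} ∘ D) f = 640x^4 + 720x^3 + 488x^2 + 82x
(-3θ) θ (Δ ∘ S_{-1} ∘ D) f = -1920x^4 - 2160x^3 - 1464x^2 - 246x


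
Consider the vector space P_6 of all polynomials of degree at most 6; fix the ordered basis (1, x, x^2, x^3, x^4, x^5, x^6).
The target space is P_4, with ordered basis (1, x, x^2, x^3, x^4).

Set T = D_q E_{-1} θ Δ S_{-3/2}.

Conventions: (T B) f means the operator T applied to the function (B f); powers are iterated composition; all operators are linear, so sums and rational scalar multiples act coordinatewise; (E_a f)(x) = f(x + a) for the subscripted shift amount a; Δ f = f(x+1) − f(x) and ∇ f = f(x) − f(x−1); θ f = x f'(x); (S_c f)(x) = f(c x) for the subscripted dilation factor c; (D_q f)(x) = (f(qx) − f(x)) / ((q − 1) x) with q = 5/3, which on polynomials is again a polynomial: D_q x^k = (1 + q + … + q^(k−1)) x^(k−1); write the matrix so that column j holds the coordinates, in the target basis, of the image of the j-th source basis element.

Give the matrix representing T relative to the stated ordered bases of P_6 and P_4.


the matrix is [[0, 0, 9/2, 243/8, 81, 6075/32, 6561/16]; [0, 0, 0, -54, -324, -2025/2, -10935/4]; [0, 0, 0, 0, 1323/4, 33075/16, 59535/8]; [0, 0, 0, 0, 0, -1530, -20655/2]; [0, 0, 0, 0, 0, 0, 194535/32]] (rows listed top to bottom)

image of 1: 0
image of x: 0
image of x^2: 9/2
image of x^3: -54x + 243/8
image of x^4: (1323/4)x^2 - 324x + 81
image of x^5: -1530x^3 + (33075/16)x^2 - (2025/2)x + 6075/32
image of x^6: (194535/32)x^4 - (20655/2)x^3 + (59535/8)x^2 - (10935/4)x + 6561/16
each image's coordinates form column j of the matrix


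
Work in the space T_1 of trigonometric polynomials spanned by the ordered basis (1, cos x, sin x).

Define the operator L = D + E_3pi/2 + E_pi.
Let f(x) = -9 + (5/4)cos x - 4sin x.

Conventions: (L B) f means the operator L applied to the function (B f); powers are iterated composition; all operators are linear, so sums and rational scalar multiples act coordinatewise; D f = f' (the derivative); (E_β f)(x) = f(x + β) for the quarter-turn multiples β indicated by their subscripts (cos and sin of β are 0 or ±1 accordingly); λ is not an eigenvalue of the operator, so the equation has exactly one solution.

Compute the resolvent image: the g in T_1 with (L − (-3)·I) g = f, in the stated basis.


write g with unknown coordinates in the stated basis and equate coefficients in (L − (-3)·I) g = f
solving from the highest basis element down gives g = -9/5 + (5/8)cos x - 2sin x
check: L g = -18/5 - (5/8)cos x + 2sin x
so L g − (-3)·g = -9 + (5/4)cos x - 4sin x = f ✓

the image equals g(x) = -9/5 + (5/8)cos x - 2sin x


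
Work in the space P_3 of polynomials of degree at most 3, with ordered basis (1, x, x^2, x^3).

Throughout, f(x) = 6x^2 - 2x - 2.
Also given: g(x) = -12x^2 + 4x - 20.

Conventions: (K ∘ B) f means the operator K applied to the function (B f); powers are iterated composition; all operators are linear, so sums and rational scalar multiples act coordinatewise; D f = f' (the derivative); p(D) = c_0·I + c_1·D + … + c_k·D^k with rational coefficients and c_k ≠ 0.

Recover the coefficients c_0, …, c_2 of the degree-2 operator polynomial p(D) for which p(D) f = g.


D^0 f = 6x^2 - 2x - 2
D^1 f = 12x - 2
D^2 f = 12
matching coefficients of g against c_0 f + c_1 Df + … from the top degree down determines the c_i
solution: c_0 = -2, c_1 = 0, c_2 = -2

p(D) = -2·I − 2·D^2, i.e. c_0 = -2, c_1 = 0, c_2 = -2


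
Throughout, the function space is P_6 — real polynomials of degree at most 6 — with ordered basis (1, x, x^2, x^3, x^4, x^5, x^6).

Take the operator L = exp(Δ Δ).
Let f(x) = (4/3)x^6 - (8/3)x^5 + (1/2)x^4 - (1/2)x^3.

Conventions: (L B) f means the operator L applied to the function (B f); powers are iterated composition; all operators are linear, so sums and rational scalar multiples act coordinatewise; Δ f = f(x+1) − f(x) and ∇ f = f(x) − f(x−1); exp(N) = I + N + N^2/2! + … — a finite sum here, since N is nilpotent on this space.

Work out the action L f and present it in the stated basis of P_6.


the image equals g(x) = (4/3)x^6 - (8/3)x^5 + (81/2)x^4 + (637/6)x^3 + 366x^2 + (2587/3)x + 2678/3

order-1 term: 40x^4 + (320/3)x^3 + 126x^2 + (187/3)x + 20/3
order-2 term: 240x^2 + 800x + 726
order-3 term: 160
the series for exp(Δ Δ) f terminates at order 3
exp(Δ Δ) f = (4/3)x^6 - (8/3)x^5 + (81/2)x^4 + (637/6)x^3 + 366x^2 + (2587/3)x + 2678/3


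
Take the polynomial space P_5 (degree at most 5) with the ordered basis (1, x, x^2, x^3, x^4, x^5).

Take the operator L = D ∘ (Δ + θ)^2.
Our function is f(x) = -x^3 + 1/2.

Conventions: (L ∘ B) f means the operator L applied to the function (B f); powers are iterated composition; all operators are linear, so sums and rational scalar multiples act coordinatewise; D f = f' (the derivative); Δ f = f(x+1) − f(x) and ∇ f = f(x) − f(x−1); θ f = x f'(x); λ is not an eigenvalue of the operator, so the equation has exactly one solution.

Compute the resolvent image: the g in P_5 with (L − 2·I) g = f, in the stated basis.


write g with unknown coordinates in the stated basis and equate coefficients in (L − 2·I) g = f
solving from the highest basis element down gives g = (1/2)x^3 + (27/4)x^2 + (69/2)x + 167/4
check: L g = (27/2)x^2 + 69x + 84
so L g − 2·g = -x^3 + 1/2 = f ✓

the result is g(x) = (1/2)x^3 + (27/4)x^2 + (69/2)x + 167/4


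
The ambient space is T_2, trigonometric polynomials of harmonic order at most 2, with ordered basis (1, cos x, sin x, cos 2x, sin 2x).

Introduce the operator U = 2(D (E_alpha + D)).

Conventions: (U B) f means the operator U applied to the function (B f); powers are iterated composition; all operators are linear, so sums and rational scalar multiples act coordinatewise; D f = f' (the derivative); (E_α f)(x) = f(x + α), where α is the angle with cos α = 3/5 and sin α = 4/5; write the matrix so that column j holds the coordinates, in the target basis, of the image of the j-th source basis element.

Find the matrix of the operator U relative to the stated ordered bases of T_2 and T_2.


the matrix is [[0, 0, 0, 0, 0]; [0, -18/5, 6/5, 0, 0]; [0, -6/5, -18/5, 0, 0]; [0, 0, 0, -296/25, -28/25]; [0, 0, 0, 28/25, -296/25]] (rows listed top to bottom)

image of 1: 0
image of cos x: -(18/5)cos x - (6/5)sin x
image of sin x: (6/5)cos x - (18/5)sin x
image of cos 2x: -(296/25)cos 2x + (28/25)sin 2x
image of sin 2x: -(28/25)cos 2x - (296/25)sin 2x
each image's coordinates form column j of the matrix


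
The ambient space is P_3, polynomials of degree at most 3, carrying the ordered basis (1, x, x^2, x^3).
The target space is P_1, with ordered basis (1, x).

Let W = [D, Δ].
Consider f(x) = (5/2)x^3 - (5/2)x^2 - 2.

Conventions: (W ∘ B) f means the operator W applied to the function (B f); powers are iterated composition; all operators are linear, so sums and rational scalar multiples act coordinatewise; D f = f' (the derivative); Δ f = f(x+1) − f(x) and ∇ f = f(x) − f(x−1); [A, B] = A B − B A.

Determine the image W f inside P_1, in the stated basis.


the image equals g(x) = 0

Δ f = (15/2)x^2 + (5/2)x
D Δ f = 15x + 5/2
D f = (15/2)x^2 - 5x
Δ D f = 15x + 5/2
[D, Δ] f = 0


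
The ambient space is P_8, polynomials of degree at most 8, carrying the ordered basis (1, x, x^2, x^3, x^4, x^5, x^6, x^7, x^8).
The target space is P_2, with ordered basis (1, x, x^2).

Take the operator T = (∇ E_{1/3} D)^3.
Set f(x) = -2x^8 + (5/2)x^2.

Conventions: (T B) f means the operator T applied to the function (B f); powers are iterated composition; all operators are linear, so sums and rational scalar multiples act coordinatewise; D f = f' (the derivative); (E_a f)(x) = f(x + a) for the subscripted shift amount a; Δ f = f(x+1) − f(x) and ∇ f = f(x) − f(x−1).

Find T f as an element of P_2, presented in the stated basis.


D f = -16x^7 + 5x
E_{1/3} D f = -16x^7 - (112/3)x^6 - (112/3)x^5 - (560/27)x^4 - (560/81)x^3 - (112/81)x^2 + (3533/729)x + 3629/2187
∇ (E_{1/3} D) f = -112x^6 + 112x^5 - (560/3)x^4 + (2800/27)x^3 - (1232/27)x^2 + (784/81)x + 2957/729
D (∇ E_{1/3} D) f = -672x^5 + 560x^4 - (2240/3)x^3 + (2800/9)x^2 - (2464/27)x + 784/81
E_{1/3} D (∇ E_{1/3} D) f = -672x^5 - 560x^4 - (2240/3)x^3 - (2800/9)x^2 - (2464/27)x - 784/81
∇ (E_{1/3} D) (∇ E_{1/3} D) f = -3360x^4 + 4480x^3 - 5600x^2 + (24640/9)x - 17248/27
D (∇ E_{1/3} D) (∇ E_{1/3} D) f = -13440x^3 + 13440x^2 - 11200x + 24640/9
E_{1/3} D (∇ E_{1/3} D) (∇ E_{1/3} D) f = -13440x^3 - 6720x
∇ (E_{1/3} D) (∇ E_{1/3} D) (∇ E_{1/3} D) f = -40320x^2 + 40320x - 20160

the image equals g(x) = -40320x^2 + 40320x - 20160


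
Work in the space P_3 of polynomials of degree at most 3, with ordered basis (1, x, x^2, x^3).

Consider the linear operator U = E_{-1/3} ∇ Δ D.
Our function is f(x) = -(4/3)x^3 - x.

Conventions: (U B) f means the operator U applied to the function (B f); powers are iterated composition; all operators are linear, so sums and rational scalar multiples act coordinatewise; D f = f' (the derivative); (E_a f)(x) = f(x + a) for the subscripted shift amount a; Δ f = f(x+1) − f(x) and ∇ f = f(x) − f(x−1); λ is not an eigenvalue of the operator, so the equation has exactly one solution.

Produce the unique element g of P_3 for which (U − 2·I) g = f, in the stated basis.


write g with unknown coordinates in the stated basis and equate coefficients in (U − 2·I) g = f
solving from the highest basis element down gives g = (2/3)x^3 + (1/2)x + 2
check: U g = 4
so U g − 2·g = -(4/3)x^3 - x = f ✓

the result is g(x) = (2/3)x^3 + (1/2)x + 2


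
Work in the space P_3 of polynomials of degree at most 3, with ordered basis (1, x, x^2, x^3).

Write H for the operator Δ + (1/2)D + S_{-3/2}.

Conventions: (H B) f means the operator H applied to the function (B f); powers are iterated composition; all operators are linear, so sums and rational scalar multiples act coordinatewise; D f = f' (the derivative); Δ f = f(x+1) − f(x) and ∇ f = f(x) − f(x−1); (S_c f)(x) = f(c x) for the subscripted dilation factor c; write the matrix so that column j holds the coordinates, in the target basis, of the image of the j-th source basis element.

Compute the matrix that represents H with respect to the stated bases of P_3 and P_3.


image of 1: 1
image of x: -(3/2)x + 3/2
image of x^2: (9/4)x^2 + 3x + 1
image of x^3: -(27/8)x^3 + (9/2)x^2 + 3x + 1
each image's coordinates form column j of the matrix

the matrix is [[1, 3/2, 1, 1]; [0, -3/2, 3, 3]; [0, 0, 9/4, 9/2]; [0, 0, 0, -27/8]] (rows listed top to bottom)


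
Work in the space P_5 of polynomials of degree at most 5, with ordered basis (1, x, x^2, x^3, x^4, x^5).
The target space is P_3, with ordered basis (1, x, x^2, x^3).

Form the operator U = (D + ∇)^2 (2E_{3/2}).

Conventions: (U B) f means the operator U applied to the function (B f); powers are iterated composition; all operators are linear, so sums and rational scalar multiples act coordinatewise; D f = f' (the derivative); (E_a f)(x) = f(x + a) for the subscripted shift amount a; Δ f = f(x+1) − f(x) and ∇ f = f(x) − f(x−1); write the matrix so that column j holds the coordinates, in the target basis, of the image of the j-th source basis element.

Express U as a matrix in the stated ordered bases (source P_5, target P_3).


image of 1: 0
image of x: 0
image of x^2: 16
image of x^3: 48x + 48
image of x^4: 96x^2 + 192x + 116
image of x^5: 160x^3 + 480x^2 + 580x + 250
each image's coordinates form column j of the matrix

the matrix is [[0, 0, 16, 48, 116, 250]; [0, 0, 0, 48, 192, 580]; [0, 0, 0, 0, 96, 480]; [0, 0, 0, 0, 0, 160]] (rows listed top to bottom)


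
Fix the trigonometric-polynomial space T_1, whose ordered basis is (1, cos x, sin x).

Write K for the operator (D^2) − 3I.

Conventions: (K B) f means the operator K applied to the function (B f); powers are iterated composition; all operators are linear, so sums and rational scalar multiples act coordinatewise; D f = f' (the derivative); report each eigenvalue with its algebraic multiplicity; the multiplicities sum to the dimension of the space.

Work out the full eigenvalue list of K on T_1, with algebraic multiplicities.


image of 1: -3
image of cos x: -4cos x
image of sin x: -4sin x
the matrix is diagonal; its diagonal is (-3, -4, -4)
for a triangular matrix the eigenvalues are the diagonal entries, with algebraic multiplicity their repetition count

λ = -4 (multiplicity 2), λ = -3 (multiplicity 1)


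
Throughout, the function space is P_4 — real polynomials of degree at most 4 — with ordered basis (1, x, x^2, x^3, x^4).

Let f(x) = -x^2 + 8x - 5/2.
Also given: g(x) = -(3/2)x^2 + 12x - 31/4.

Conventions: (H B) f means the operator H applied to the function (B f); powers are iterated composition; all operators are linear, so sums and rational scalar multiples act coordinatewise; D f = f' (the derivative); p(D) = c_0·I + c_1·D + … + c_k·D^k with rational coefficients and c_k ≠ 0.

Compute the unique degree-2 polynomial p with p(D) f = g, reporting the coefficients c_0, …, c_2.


p(D) = (3/2)·I + 2·D^2, i.e. c_0 = 3/2, c_1 = 0, c_2 = 2

D^0 f = -x^2 + 8x - 5/2
D^1 f = -2x + 8
D^2 f = -2
matching coefficients of g against c_0 f + c_1 Df + … from the top degree down determines the c_i
solution: c_0 = 3/2, c_1 = 0, c_2 = 2


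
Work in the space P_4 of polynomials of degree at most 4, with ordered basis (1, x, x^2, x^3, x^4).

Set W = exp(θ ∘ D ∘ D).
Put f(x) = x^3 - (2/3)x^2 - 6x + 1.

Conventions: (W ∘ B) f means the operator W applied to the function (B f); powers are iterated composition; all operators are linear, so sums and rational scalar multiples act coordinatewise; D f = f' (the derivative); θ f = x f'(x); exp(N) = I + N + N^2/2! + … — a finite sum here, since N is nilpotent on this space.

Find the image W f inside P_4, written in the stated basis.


order-1 term: 6x
the series for exp(θ ∘ D ∘ D) f terminates at order 1
exp(θ ∘ D ∘ D) f = x^3 - (2/3)x^2 + 1

g(x) = x^3 - (2/3)x^2 + 1


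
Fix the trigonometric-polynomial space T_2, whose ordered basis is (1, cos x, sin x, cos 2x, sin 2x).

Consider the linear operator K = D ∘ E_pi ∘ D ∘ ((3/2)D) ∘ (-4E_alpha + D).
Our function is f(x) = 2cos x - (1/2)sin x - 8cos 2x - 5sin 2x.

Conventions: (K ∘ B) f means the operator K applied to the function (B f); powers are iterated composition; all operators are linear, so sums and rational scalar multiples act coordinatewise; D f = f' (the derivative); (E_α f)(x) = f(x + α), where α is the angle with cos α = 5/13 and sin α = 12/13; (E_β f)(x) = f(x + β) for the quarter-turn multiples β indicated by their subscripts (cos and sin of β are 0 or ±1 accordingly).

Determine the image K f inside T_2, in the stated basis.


the result is g(x) = (120/13)cos x + (135/52)sin x + (42192/169)cos 2x - (37176/169)sin 2x

E_alpha f = (4/13)cos x - (53/26)sin x + (352/169)cos 2x + (1555/169)sin 2x
(-4E_alpha) f = -(16/13)cos x + (106/13)sin x - (1408/169)cos 2x - (6220/169)sin 2x
D f = -(1/2)cos x - 2sin x - 10cos 2x + 16sin 2x
(-4E_alpha + D) f = -(45/26)cos x + (80/13)sin x - (3098/169)cos 2x - (3516/169)sin 2x
D (-4E_alpha + D) f = (80/13)cos x + (45/26)sin x - (7032/169)cos 2x + (6196/169)sin 2x
((3/2)D) (-4E_alpha + D) f = (120/13)cos x + (135/52)sin x - (10548/169)cos 2x + (9294/169)sin 2x
D ((3/2)D) (-4E_alpha + D) f = (135/52)cos x - (120/13)sin x + (18588/169)cos 2x + (21096/169)sin 2x
E_pi D ((3/2)D) (-4E_alpha + D) f = -(135/52)cos x + (120/13)sin x + (18588/169)cos 2x + (21096/169)sin 2x
D E_pi D ((3/2)D) (-4E_alpha + D) f = (120/13)cos x + (135/52)sin x + (42192/169)cos 2x - (37176/169)sin 2x
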